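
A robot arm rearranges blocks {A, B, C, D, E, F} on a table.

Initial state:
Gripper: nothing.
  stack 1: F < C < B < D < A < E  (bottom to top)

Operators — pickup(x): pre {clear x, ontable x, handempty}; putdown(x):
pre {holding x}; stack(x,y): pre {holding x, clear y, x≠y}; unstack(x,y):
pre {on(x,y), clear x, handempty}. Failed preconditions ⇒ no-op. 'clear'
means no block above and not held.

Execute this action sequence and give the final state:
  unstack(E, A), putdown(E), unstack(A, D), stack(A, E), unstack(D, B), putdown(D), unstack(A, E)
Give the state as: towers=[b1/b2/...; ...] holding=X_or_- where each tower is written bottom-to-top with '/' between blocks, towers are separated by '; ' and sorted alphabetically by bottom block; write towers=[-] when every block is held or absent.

step 1 (unstack(E, A)): towers=[F/C/B/D/A] holding=E
step 2 (putdown(E)): towers=[E; F/C/B/D/A] holding=-
step 3 (unstack(A, D)): towers=[E; F/C/B/D] holding=A
step 4 (stack(A, E)): towers=[E/A; F/C/B/D] holding=-
step 5 (unstack(D, B)): towers=[E/A; F/C/B] holding=D
step 6 (putdown(D)): towers=[D; E/A; F/C/B] holding=-
step 7 (unstack(A, E)): towers=[D; E; F/C/B] holding=A

towers=[D; E; F/C/B] holding=A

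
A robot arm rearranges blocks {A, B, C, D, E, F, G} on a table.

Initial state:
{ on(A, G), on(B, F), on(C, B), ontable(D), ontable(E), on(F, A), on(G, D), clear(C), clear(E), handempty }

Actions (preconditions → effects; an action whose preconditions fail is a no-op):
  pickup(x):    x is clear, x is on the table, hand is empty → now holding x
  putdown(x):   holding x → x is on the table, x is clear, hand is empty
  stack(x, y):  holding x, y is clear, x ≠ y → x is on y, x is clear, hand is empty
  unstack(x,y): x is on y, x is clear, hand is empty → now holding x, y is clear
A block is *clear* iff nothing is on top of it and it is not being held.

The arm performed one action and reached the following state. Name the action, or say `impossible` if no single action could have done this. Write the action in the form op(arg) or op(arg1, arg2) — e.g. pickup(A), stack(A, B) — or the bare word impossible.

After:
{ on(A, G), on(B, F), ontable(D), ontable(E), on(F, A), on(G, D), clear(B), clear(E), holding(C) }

unstack(C, B)

target: towers=[D/G/A/F/B; E] holding=C
         pickup(E) → towers=[D/G/A/F/B/C] holding=E
     unstack(C, B) → towers=[D/G/A/F/B; E] holding=C  ← match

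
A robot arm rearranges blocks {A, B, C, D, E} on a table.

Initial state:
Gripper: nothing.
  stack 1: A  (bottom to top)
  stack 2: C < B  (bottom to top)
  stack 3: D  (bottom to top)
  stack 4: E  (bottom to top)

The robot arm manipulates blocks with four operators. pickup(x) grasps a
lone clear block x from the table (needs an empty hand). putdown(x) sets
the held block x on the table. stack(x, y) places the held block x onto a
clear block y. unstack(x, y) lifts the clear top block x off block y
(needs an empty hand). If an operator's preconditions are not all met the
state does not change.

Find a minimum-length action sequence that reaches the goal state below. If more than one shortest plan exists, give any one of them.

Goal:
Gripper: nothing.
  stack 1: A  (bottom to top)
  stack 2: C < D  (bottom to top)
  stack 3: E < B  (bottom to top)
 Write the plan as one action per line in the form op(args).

unstack(B, C)
stack(B, E)
pickup(D)
stack(D, C)

step 1 (unstack(B, C)): towers=[A; C; D; E] holding=B
step 2 (stack(B, E)): towers=[A; C; D; E/B] holding=-
step 3 (pickup(D)): towers=[A; C; E/B] holding=D
step 4 (stack(D, C)): towers=[A; C/D; E/B] holding=-
goal check: towers=[A; C/D; E/B] holding=- — reached (length 4, optimal by BFS)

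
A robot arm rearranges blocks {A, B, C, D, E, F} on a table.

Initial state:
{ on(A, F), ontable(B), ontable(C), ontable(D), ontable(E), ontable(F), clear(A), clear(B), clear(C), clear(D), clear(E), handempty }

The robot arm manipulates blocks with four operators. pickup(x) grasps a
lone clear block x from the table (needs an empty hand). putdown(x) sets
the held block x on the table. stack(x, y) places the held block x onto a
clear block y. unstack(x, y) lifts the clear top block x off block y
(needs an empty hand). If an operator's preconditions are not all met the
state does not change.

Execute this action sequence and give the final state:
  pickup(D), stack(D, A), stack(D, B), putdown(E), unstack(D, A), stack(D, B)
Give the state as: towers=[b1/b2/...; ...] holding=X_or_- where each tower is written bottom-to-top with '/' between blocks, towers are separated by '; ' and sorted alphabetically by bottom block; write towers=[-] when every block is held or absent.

step 1 (pickup(D)): towers=[B; C; E; F/A] holding=D
step 2 (stack(D, A)): towers=[B; C; E; F/A/D] holding=-
step 3 (stack(D, B)) [no-op]: towers=[B; C; E; F/A/D] holding=-
step 4 (putdown(E)) [no-op]: towers=[B; C; E; F/A/D] holding=-
step 5 (unstack(D, A)): towers=[B; C; E; F/A] holding=D
step 6 (stack(D, B)): towers=[B/D; C; E; F/A] holding=-

towers=[B/D; C; E; F/A] holding=-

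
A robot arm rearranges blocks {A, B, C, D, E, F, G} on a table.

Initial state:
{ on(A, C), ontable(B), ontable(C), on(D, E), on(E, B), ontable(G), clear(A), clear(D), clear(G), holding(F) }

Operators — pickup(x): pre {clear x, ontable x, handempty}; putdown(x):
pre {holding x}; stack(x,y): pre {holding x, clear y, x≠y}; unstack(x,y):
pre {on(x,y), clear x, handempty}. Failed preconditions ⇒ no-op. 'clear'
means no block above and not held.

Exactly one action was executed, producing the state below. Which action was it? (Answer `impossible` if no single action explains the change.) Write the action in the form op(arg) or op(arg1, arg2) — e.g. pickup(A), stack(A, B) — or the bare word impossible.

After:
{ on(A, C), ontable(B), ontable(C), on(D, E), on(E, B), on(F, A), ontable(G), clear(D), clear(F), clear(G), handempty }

target: towers=[B/E/D; C/A/F; G] holding=-
        putdown(F) → towers=[B/E/D; C/A; F; G] holding=-
       stack(F, G) → towers=[B/E/D; C/A; G/F] holding=-
       stack(F, D) → towers=[B/E/D/F; C/A; G] holding=-
       stack(F, A) → towers=[B/E/D; C/A/F; G] holding=-  ← match

stack(F, A)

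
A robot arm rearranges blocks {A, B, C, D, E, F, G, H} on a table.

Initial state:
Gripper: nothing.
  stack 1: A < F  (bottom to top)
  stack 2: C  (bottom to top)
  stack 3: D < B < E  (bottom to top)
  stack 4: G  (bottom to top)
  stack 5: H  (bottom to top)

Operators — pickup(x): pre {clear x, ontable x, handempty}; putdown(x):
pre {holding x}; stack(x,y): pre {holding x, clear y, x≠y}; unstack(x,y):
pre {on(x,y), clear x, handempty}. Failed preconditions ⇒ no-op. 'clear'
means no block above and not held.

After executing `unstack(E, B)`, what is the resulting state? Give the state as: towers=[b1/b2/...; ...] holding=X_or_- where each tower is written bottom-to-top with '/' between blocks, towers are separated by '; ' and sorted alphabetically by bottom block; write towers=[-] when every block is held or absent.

towers=[A/F; C; D/B; G; H] holding=E

before: towers=[A/F; C; D/B/E; G; H] holding=-
pre[unstack(E, B)]: on(E,B) ✓, clear(E) ✓, handempty ✓
all met → apply unstack(E, B)
after:  towers=[A/F; C; D/B; G; H] holding=E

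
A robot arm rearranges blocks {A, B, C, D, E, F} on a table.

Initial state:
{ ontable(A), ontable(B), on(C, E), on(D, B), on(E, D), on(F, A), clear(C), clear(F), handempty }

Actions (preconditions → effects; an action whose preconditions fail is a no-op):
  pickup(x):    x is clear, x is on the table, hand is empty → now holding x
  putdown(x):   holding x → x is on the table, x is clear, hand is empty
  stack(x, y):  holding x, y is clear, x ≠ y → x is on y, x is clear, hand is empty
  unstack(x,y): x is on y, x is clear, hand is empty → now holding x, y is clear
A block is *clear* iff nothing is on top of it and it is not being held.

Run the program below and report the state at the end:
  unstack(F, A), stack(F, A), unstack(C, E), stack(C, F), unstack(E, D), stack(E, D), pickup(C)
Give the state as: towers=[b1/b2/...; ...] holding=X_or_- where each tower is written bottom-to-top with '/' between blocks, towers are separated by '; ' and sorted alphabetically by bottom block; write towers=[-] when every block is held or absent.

step 1 (unstack(F, A)): towers=[A; B/D/E/C] holding=F
step 2 (stack(F, A)): towers=[A/F; B/D/E/C] holding=-
step 3 (unstack(C, E)): towers=[A/F; B/D/E] holding=C
step 4 (stack(C, F)): towers=[A/F/C; B/D/E] holding=-
step 5 (unstack(E, D)): towers=[A/F/C; B/D] holding=E
step 6 (stack(E, D)): towers=[A/F/C; B/D/E] holding=-
step 7 (pickup(C)) [no-op]: towers=[A/F/C; B/D/E] holding=-

towers=[A/F/C; B/D/E] holding=-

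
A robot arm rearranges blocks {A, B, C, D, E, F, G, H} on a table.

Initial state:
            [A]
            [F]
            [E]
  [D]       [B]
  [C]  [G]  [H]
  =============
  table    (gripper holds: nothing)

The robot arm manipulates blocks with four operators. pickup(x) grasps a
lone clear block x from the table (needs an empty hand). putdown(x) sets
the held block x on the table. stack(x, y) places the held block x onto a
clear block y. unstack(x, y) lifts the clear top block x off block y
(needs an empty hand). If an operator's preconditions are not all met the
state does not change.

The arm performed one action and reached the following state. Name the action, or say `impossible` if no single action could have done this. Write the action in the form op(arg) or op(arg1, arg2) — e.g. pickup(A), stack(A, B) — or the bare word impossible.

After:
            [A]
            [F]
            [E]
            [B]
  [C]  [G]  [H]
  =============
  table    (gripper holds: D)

unstack(D, C)

target: towers=[C; G; H/B/E/F/A] holding=D
         pickup(G) → towers=[C/D; H/B/E/F/A] holding=G
     unstack(A, F) → towers=[C/D; G; H/B/E/F] holding=A
     unstack(D, C) → towers=[C; G; H/B/E/F/A] holding=D  ← match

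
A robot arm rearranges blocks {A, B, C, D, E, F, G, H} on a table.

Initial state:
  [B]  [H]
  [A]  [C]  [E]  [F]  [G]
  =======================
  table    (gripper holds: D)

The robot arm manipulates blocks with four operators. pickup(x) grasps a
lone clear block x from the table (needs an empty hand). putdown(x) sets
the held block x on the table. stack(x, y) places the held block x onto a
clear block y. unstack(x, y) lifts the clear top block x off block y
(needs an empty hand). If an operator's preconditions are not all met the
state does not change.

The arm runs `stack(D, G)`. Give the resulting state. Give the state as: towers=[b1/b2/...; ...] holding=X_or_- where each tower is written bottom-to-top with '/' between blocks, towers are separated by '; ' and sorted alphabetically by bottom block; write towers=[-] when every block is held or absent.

towers=[A/B; C/H; E; F; G/D] holding=-

before: towers=[A/B; C/H; E; F; G] holding=D
pre[stack(D, G)]: holding(D) ok, clear(G) ok, D≠G ok
all met → apply stack(D, G)
after:  towers=[A/B; C/H; E; F; G/D] holding=-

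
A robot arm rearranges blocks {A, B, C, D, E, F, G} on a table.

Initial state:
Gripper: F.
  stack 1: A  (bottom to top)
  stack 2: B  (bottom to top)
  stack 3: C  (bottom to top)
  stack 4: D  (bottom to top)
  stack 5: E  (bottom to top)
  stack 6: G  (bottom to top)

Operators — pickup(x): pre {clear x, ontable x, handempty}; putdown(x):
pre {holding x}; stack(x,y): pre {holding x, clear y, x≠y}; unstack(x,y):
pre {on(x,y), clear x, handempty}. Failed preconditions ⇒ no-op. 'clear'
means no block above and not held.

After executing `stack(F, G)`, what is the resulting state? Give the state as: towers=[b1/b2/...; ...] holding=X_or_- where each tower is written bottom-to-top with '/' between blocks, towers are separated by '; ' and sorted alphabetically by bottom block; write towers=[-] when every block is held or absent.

towers=[A; B; C; D; E; G/F] holding=-

before: towers=[A; B; C; D; E; G] holding=F
pre[stack(F, G)]: holding(F) yes, clear(G) yes, F≠G yes
all met → apply stack(F, G)
after:  towers=[A; B; C; D; E; G/F] holding=-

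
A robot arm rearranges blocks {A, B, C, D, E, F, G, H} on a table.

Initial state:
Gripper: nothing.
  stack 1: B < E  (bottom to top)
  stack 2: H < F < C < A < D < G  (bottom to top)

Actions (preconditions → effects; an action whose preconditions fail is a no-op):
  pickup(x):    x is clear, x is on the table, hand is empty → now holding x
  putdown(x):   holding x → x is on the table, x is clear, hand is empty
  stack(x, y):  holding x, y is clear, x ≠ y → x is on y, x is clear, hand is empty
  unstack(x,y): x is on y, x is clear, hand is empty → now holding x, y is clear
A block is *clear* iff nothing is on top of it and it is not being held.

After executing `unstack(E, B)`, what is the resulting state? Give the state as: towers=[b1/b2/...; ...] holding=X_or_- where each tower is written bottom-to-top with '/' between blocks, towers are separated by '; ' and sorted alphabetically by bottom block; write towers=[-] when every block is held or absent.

before: towers=[B/E; H/F/C/A/D/G] holding=-
pre[unstack(E, B)]: on(E,B) ✓, clear(E) ✓, handempty ✓
all met → apply unstack(E, B)
after:  towers=[B; H/F/C/A/D/G] holding=E

towers=[B; H/F/C/A/D/G] holding=E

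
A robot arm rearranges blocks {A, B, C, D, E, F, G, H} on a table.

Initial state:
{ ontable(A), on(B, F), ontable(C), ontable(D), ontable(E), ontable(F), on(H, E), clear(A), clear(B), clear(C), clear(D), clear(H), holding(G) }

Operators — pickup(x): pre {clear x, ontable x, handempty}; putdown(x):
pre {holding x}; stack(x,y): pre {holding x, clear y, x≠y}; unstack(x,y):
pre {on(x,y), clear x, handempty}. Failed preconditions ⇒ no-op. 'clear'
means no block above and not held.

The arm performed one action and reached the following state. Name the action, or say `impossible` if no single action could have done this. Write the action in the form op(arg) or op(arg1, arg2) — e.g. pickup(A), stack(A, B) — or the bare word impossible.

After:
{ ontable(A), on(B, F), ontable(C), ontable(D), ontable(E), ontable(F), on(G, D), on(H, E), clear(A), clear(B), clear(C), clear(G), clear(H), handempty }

stack(G, D)

target: towers=[A; C; D/G; E/H; F/B] holding=-
        putdown(G) → towers=[A; C; D; E/H; F/B; G] holding=-
       stack(G, A) → towers=[A/G; C; D; E/H; F/B] holding=-
       stack(G, H) → towers=[A; C; D; E/H/G; F/B] holding=-
       stack(G, B) → towers=[A; C; D; E/H; F/B/G] holding=-
       stack(G, D) → towers=[A; C; D/G; E/H; F/B] holding=-  ← match
       stack(G, C) → towers=[A; C/G; D; E/H; F/B] holding=-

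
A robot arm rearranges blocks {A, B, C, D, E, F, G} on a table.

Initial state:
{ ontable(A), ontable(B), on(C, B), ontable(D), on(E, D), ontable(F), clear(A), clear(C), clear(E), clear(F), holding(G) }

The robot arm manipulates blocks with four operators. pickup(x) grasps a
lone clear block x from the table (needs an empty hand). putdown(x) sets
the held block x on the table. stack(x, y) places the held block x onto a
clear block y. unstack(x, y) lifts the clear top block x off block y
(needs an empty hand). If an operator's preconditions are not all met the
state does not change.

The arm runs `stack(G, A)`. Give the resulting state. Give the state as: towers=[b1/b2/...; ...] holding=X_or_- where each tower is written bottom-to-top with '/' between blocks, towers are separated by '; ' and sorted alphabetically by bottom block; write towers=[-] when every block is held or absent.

towers=[A/G; B/C; D/E; F] holding=-

before: towers=[A; B/C; D/E; F] holding=G
pre[stack(G, A)]: holding(G) yes, clear(A) yes, G≠A yes
all met → apply stack(G, A)
after:  towers=[A/G; B/C; D/E; F] holding=-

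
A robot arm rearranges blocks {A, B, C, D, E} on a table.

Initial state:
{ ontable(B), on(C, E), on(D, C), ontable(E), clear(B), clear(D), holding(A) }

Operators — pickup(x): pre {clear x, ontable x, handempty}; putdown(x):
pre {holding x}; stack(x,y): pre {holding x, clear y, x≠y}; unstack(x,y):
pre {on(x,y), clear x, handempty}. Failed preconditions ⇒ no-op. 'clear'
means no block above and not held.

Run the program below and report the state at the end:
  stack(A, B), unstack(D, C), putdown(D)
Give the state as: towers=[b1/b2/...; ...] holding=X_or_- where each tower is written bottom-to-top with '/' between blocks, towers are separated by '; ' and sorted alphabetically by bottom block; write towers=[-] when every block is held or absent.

step 1 (stack(A, B)): towers=[B/A; E/C/D] holding=-
step 2 (unstack(D, C)): towers=[B/A; E/C] holding=D
step 3 (putdown(D)): towers=[B/A; D; E/C] holding=-

towers=[B/A; D; E/C] holding=-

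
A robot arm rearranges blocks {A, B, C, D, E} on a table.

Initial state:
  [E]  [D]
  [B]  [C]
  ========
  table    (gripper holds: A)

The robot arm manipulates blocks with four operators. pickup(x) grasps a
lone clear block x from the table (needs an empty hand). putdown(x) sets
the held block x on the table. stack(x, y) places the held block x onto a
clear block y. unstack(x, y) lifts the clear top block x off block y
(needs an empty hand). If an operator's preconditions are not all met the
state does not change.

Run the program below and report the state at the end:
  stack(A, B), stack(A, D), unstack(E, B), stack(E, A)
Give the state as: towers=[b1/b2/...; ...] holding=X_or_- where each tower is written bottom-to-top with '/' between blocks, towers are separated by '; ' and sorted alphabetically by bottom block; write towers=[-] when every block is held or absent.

towers=[B; C/D/A/E] holding=-

step 1 (stack(A, B)) [no-op]: towers=[B/E; C/D] holding=A
step 2 (stack(A, D)): towers=[B/E; C/D/A] holding=-
step 3 (unstack(E, B)): towers=[B; C/D/A] holding=E
step 4 (stack(E, A)): towers=[B; C/D/A/E] holding=-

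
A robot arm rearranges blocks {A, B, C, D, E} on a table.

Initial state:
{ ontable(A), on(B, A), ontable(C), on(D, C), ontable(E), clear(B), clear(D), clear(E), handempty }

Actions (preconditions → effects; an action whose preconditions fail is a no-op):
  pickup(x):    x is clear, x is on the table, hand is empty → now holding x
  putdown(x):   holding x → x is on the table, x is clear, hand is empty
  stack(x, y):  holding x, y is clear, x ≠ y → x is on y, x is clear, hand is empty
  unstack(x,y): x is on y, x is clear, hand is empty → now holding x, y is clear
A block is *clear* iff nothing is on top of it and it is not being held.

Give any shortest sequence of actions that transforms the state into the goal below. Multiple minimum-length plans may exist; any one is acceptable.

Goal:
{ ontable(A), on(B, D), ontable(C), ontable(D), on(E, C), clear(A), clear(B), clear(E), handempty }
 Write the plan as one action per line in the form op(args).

step 1 (unstack(D, C)): towers=[A/B; C; E] holding=D
step 2 (putdown(D)): towers=[A/B; C; D; E] holding=-
step 3 (unstack(B, A)): towers=[A; C; D; E] holding=B
step 4 (stack(B, D)): towers=[A; C; D/B; E] holding=-
step 5 (pickup(E)): towers=[A; C; D/B] holding=E
step 6 (stack(E, C)): towers=[A; C/E; D/B] holding=-
goal check: towers=[A; C/E; D/B] holding=- — reached (length 6, optimal by BFS)

unstack(D, C)
putdown(D)
unstack(B, A)
stack(B, D)
pickup(E)
stack(E, C)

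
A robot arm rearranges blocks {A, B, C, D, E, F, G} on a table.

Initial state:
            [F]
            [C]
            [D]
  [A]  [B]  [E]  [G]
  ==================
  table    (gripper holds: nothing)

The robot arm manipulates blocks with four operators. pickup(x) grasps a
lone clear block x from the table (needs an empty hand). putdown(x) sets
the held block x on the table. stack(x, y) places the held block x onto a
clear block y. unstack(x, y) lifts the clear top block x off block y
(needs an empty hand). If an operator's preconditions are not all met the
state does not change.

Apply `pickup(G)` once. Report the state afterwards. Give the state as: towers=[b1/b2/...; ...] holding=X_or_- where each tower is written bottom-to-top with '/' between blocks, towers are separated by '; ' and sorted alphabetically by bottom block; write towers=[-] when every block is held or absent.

towers=[A; B; E/D/C/F] holding=G

before: towers=[A; B; E/D/C/F; G] holding=-
pre[pickup(G)]: clear(G) ✓, ontable(G) ✓, handempty ✓
all met → apply pickup(G)
after:  towers=[A; B; E/D/C/F] holding=G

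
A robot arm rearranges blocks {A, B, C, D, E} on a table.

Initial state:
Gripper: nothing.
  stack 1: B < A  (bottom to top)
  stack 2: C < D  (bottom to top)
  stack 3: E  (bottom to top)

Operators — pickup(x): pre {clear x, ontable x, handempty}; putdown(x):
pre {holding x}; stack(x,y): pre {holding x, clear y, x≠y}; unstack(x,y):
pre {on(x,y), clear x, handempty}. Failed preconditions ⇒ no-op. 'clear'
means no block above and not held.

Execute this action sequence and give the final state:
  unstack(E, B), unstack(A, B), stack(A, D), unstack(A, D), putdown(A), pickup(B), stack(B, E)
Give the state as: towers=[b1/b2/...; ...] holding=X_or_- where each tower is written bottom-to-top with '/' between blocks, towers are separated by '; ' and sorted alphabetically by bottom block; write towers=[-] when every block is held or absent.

step 1 (unstack(E, B)) [no-op]: towers=[B/A; C/D; E] holding=-
step 2 (unstack(A, B)): towers=[B; C/D; E] holding=A
step 3 (stack(A, D)): towers=[B; C/D/A; E] holding=-
step 4 (unstack(A, D)): towers=[B; C/D; E] holding=A
step 5 (putdown(A)): towers=[A; B; C/D; E] holding=-
step 6 (pickup(B)): towers=[A; C/D; E] holding=B
step 7 (stack(B, E)): towers=[A; C/D; E/B] holding=-

towers=[A; C/D; E/B] holding=-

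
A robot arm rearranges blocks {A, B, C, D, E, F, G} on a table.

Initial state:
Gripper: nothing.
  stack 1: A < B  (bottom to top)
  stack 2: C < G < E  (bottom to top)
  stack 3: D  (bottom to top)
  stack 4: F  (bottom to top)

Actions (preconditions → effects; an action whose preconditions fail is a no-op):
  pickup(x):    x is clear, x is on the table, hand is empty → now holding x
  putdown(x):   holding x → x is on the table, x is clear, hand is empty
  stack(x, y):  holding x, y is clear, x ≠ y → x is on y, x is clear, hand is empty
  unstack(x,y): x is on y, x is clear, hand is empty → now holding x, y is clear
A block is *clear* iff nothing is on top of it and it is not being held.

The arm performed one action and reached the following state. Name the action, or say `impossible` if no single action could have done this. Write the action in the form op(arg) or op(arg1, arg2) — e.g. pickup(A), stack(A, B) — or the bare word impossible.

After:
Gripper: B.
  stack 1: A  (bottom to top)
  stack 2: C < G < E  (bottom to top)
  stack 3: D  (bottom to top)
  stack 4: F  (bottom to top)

unstack(B, A)

target: towers=[A; C/G/E; D; F] holding=B
     unstack(B, A) → towers=[A; C/G/E; D; F] holding=B  ← match
         pickup(F) → towers=[A/B; C/G/E; D] holding=F
         pickup(D) → towers=[A/B; C/G/E; F] holding=D
     unstack(E, G) → towers=[A/B; C/G; D; F] holding=E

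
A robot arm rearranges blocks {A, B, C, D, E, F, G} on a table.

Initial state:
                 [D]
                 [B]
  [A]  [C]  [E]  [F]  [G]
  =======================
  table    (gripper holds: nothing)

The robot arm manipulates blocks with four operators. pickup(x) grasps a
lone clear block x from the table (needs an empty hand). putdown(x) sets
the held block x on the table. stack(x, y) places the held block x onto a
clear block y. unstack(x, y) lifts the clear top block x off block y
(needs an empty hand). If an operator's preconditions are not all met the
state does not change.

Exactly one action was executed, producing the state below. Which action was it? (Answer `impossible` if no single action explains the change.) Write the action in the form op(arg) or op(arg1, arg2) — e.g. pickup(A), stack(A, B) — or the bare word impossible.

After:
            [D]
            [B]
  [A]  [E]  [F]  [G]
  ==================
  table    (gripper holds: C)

target: towers=[A; E; F/B/D; G] holding=C
         pickup(G) → towers=[A; C; E; F/B/D] holding=G
     unstack(D, B) → towers=[A; C; E; F/B; G] holding=D
         pickup(A) → towers=[C; E; F/B/D; G] holding=A
         pickup(E) → towers=[A; C; F/B/D; G] holding=E
         pickup(C) → towers=[A; E; F/B/D; G] holding=C  ← match

pickup(C)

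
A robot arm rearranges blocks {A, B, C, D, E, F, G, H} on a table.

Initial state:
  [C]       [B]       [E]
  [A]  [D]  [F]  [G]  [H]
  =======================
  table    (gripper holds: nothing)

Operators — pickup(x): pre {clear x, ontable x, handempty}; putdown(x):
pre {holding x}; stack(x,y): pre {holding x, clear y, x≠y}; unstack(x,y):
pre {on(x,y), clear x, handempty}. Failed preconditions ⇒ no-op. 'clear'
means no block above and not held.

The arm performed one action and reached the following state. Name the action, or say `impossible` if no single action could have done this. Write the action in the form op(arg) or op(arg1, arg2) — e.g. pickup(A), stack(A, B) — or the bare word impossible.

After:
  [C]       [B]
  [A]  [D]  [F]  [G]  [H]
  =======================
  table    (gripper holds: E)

target: towers=[A/C; D; F/B; G; H] holding=E
         pickup(G) → towers=[A/C; D; F/B; H/E] holding=G
     unstack(E, H) → towers=[A/C; D; F/B; G; H] holding=E  ← match
     unstack(B, F) → towers=[A/C; D; F; G; H/E] holding=B
         pickup(D) → towers=[A/C; F/B; G; H/E] holding=D
     unstack(C, A) → towers=[A; D; F/B; G; H/E] holding=C

unstack(E, H)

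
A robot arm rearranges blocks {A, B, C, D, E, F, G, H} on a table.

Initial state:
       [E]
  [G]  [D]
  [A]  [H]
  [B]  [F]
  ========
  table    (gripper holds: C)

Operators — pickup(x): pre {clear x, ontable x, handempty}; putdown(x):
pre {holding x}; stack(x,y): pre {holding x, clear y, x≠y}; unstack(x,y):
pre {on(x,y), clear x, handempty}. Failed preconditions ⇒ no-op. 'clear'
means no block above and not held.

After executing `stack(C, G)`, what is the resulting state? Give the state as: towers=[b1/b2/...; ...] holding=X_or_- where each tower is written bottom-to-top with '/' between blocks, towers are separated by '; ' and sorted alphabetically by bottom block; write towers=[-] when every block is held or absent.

towers=[B/A/G/C; F/H/D/E] holding=-

before: towers=[B/A/G; F/H/D/E] holding=C
pre[stack(C, G)]: holding(C) yes, clear(G) yes, C≠G yes
all met → apply stack(C, G)
after:  towers=[B/A/G/C; F/H/D/E] holding=-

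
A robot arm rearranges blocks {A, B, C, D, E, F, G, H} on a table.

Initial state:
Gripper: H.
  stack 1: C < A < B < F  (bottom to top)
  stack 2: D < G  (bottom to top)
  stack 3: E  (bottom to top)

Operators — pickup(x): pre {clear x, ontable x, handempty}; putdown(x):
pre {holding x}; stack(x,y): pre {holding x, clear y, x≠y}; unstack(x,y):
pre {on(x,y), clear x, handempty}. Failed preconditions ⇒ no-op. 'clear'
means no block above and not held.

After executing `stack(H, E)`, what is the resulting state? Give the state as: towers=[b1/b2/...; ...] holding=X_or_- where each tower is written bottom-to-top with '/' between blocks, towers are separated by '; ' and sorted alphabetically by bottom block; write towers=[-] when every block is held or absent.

towers=[C/A/B/F; D/G; E/H] holding=-

before: towers=[C/A/B/F; D/G; E] holding=H
pre[stack(H, E)]: holding(H) yes, clear(E) yes, H≠E yes
all met → apply stack(H, E)
after:  towers=[C/A/B/F; D/G; E/H] holding=-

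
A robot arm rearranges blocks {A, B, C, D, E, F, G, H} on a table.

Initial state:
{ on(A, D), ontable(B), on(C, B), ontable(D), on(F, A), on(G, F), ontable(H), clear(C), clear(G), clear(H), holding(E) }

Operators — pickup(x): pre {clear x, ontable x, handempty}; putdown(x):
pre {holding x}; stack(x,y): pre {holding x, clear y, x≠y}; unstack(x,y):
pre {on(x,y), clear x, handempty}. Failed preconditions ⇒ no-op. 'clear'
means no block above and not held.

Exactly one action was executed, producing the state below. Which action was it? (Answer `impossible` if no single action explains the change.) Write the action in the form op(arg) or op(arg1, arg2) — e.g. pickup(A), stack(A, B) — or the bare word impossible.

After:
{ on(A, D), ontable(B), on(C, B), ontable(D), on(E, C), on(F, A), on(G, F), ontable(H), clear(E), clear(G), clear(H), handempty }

stack(E, C)

target: towers=[B/C/E; D/A/F/G; H] holding=-
        putdown(E) → towers=[B/C; D/A/F/G; E; H] holding=-
       stack(E, G) → towers=[B/C; D/A/F/G/E; H] holding=-
       stack(E, H) → towers=[B/C; D/A/F/G; H/E] holding=-
       stack(E, C) → towers=[B/C/E; D/A/F/G; H] holding=-  ← match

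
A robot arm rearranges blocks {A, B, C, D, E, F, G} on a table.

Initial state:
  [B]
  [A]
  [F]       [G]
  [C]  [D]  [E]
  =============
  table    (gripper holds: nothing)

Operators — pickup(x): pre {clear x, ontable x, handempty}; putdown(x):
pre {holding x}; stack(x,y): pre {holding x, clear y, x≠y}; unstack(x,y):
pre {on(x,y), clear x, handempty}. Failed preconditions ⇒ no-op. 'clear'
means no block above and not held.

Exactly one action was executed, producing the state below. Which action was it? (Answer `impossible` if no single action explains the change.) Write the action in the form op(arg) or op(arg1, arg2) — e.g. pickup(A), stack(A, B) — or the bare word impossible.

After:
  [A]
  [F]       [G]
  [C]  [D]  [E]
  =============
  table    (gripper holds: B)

unstack(B, A)

target: towers=[C/F/A; D; E/G] holding=B
     unstack(B, A) → towers=[C/F/A; D; E/G] holding=B  ← match
     unstack(G, E) → towers=[C/F/A/B; D; E] holding=G
         pickup(D) → towers=[C/F/A/B; E/G] holding=D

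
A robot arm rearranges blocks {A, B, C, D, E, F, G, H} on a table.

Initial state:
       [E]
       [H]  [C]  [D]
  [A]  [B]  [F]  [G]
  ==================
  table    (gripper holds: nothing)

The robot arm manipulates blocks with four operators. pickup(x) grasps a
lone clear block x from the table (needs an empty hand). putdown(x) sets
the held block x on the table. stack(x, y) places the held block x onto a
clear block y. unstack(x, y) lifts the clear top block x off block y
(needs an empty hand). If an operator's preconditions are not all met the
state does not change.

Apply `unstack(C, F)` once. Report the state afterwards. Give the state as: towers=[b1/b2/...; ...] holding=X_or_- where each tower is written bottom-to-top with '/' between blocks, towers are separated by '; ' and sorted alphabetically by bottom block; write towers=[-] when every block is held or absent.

towers=[A; B/H/E; F; G/D] holding=C

before: towers=[A; B/H/E; F/C; G/D] holding=-
pre[unstack(C, F)]: on(C,F) ok, clear(C) ok, handempty ok
all met → apply unstack(C, F)
after:  towers=[A; B/H/E; F; G/D] holding=C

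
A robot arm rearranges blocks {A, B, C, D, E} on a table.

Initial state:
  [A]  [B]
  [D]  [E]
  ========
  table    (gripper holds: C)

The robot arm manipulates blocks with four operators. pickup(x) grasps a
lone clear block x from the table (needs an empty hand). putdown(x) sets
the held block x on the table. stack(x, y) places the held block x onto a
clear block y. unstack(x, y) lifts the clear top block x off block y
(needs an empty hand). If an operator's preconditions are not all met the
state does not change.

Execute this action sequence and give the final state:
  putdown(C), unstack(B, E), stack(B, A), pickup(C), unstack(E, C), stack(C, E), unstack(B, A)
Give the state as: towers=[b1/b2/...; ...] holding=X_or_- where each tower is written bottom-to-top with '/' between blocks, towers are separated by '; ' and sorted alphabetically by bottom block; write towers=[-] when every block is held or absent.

towers=[D/A; E/C] holding=B

step 1 (putdown(C)): towers=[C; D/A; E/B] holding=-
step 2 (unstack(B, E)): towers=[C; D/A; E] holding=B
step 3 (stack(B, A)): towers=[C; D/A/B; E] holding=-
step 4 (pickup(C)): towers=[D/A/B; E] holding=C
step 5 (unstack(E, C)) [no-op]: towers=[D/A/B; E] holding=C
step 6 (stack(C, E)): towers=[D/A/B; E/C] holding=-
step 7 (unstack(B, A)): towers=[D/A; E/C] holding=B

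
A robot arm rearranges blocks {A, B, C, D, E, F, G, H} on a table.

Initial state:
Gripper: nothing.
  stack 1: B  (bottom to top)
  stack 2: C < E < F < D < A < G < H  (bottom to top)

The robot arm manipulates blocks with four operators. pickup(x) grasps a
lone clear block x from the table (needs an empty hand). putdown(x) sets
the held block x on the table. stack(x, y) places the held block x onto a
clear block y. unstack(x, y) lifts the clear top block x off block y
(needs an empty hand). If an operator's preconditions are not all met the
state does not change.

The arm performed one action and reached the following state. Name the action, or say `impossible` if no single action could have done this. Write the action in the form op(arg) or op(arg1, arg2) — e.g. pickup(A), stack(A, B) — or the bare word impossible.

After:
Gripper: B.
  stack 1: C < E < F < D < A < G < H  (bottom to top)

target: towers=[C/E/F/D/A/G/H] holding=B
     unstack(H, G) → towers=[B; C/E/F/D/A/G] holding=H
         pickup(B) → towers=[C/E/F/D/A/G/H] holding=B  ← match

pickup(B)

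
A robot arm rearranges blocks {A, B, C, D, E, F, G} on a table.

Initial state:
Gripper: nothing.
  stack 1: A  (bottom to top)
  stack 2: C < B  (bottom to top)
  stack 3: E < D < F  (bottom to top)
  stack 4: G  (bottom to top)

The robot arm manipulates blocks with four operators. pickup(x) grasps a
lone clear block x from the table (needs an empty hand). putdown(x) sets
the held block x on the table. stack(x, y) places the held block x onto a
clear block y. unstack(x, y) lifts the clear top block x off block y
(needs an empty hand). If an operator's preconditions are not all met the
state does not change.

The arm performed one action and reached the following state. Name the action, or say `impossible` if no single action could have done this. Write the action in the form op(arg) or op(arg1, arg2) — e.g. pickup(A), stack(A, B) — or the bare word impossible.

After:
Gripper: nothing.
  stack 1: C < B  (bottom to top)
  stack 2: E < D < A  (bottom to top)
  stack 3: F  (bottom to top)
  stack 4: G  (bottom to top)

target: towers=[C/B; E/D/A; F; G] holding=-
     unstack(B, C) → towers=[A; C; E/D/F; G] holding=B
     unstack(F, D) → towers=[A; C/B; E/D; G] holding=F
         pickup(G) → towers=[A; C/B; E/D/F] holding=G
         pickup(A) → towers=[C/B; E/D/F; G] holding=A
none of the 4 applicable actions match → impossible

impossible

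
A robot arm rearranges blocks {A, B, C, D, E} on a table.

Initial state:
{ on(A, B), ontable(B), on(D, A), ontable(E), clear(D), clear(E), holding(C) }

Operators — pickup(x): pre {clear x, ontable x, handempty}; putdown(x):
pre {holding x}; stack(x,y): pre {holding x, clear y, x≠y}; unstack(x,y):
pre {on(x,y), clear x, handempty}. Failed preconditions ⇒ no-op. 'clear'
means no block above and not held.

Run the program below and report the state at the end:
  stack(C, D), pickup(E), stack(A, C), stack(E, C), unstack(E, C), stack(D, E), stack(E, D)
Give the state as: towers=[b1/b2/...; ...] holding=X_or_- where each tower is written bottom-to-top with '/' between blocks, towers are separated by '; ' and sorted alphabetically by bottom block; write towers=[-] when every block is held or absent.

towers=[B/A/D/C] holding=E

step 1 (stack(C, D)): towers=[B/A/D/C; E] holding=-
step 2 (pickup(E)): towers=[B/A/D/C] holding=E
step 3 (stack(A, C)) [no-op]: towers=[B/A/D/C] holding=E
step 4 (stack(E, C)): towers=[B/A/D/C/E] holding=-
step 5 (unstack(E, C)): towers=[B/A/D/C] holding=E
step 6 (stack(D, E)) [no-op]: towers=[B/A/D/C] holding=E
step 7 (stack(E, D)) [no-op]: towers=[B/A/D/C] holding=E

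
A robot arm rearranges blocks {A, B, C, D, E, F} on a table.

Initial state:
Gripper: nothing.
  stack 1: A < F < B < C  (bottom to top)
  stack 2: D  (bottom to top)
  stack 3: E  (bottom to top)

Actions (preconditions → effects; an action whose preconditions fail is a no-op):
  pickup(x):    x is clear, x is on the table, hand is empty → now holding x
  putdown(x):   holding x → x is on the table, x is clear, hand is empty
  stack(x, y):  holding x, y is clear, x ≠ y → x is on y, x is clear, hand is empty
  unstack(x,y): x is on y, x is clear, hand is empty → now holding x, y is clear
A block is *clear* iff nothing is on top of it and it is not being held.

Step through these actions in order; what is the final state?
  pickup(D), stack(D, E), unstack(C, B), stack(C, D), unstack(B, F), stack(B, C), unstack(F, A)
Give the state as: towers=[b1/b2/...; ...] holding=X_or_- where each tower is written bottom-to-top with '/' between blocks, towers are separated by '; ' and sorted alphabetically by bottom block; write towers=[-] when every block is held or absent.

step 1 (pickup(D)): towers=[A/F/B/C; E] holding=D
step 2 (stack(D, E)): towers=[A/F/B/C; E/D] holding=-
step 3 (unstack(C, B)): towers=[A/F/B; E/D] holding=C
step 4 (stack(C, D)): towers=[A/F/B; E/D/C] holding=-
step 5 (unstack(B, F)): towers=[A/F; E/D/C] holding=B
step 6 (stack(B, C)): towers=[A/F; E/D/C/B] holding=-
step 7 (unstack(F, A)): towers=[A; E/D/C/B] holding=F

towers=[A; E/D/C/B] holding=F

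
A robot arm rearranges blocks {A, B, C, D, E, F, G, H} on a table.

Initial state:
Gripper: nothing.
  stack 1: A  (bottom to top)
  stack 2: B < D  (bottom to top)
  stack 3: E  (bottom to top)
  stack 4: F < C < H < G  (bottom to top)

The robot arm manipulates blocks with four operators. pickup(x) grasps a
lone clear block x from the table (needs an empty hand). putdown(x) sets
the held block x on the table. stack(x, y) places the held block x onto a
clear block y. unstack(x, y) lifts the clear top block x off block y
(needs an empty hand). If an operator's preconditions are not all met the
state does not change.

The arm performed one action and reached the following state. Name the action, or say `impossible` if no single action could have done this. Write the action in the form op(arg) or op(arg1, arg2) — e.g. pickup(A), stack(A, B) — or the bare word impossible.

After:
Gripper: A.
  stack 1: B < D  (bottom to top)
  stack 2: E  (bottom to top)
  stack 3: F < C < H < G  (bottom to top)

pickup(A)

target: towers=[B/D; E; F/C/H/G] holding=A
     unstack(G, H) → towers=[A; B/D; E; F/C/H] holding=G
         pickup(A) → towers=[B/D; E; F/C/H/G] holding=A  ← match
         pickup(E) → towers=[A; B/D; F/C/H/G] holding=E
     unstack(D, B) → towers=[A; B; E; F/C/H/G] holding=D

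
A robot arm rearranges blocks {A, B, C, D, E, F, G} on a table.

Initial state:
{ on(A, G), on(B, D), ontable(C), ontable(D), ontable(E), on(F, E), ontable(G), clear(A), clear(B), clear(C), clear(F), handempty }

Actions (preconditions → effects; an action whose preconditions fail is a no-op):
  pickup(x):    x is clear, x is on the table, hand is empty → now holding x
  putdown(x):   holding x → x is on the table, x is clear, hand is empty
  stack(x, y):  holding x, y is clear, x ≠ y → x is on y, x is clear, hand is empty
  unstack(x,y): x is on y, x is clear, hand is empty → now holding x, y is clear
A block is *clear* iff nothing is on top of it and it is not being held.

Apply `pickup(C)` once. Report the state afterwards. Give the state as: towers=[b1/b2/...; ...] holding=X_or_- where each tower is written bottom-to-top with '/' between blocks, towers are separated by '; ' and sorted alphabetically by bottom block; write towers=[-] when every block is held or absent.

towers=[D/B; E/F; G/A] holding=C

before: towers=[C; D/B; E/F; G/A] holding=-
pre[pickup(C)]: clear(C) ✓, ontable(C) ✓, handempty ✓
all met → apply pickup(C)
after:  towers=[D/B; E/F; G/A] holding=C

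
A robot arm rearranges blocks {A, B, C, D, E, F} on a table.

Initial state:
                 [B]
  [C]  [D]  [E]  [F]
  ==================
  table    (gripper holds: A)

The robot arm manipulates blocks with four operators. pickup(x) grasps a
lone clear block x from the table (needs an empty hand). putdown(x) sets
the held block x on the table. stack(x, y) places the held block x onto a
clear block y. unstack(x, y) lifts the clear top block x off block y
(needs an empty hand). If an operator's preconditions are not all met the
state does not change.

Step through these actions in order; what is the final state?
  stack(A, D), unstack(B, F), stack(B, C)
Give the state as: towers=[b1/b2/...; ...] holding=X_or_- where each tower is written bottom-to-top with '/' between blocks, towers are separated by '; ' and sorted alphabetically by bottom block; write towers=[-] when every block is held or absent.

towers=[C/B; D/A; E; F] holding=-

step 1 (stack(A, D)): towers=[C; D/A; E; F/B] holding=-
step 2 (unstack(B, F)): towers=[C; D/A; E; F] holding=B
step 3 (stack(B, C)): towers=[C/B; D/A; E; F] holding=-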